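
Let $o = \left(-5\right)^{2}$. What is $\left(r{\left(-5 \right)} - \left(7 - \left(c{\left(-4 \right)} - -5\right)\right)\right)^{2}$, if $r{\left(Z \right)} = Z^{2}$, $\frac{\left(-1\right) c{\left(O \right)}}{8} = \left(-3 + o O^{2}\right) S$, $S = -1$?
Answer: $10233601$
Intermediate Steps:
$o = 25$
$c{\left(O \right)} = -24 + 200 O^{2}$ ($c{\left(O \right)} = - 8 \left(-3 + 25 O^{2}\right) \left(-1\right) = - 8 \left(3 - 25 O^{2}\right) = -24 + 200 O^{2}$)
$\left(r{\left(-5 \right)} - \left(7 - \left(c{\left(-4 \right)} - -5\right)\right)\right)^{2} = \left(\left(-5\right)^{2} - \left(7 - \left(\left(-24 + 200 \left(-4\right)^{2}\right) - -5\right)\right)\right)^{2} = \left(25 - \left(7 - \left(\left(-24 + 200 \cdot 16\right) + 5\right)\right)\right)^{2} = \left(25 - \left(7 - \left(\left(-24 + 3200\right) + 5\right)\right)\right)^{2} = \left(25 - \left(7 - \left(3176 + 5\right)\right)\right)^{2} = \left(25 - \left(7 - 3181\right)\right)^{2} = \left(25 - -3174\right)^{2} = \left(25 + 3174\right)^{2} = 3199^{2} = 10233601$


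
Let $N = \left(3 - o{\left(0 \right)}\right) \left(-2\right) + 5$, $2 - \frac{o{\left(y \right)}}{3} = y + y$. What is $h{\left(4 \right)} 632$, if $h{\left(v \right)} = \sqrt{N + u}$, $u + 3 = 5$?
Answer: $632 \sqrt{13} \approx 2278.7$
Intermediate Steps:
$u = 2$ ($u = -3 + 5 = 2$)
$o{\left(y \right)} = 6 - 6 y$ ($o{\left(y \right)} = 6 - 3 \left(y + y\right) = 6 - 3 \cdot 2 y = 6 - 6 y$)
$N = 11$ ($N = \left(3 - \left(6 - 0\right)\right) \left(-2\right) + 5 = \left(3 - \left(6 + 0\right)\right) \left(-2\right) + 5 = \left(3 - 6\right) \left(-2\right) + 5 = \left(-3\right) \left(-2\right) + 5 = 6 + 5 = 11$)
$h{\left(v \right)} = \sqrt{13}$ ($h{\left(v \right)} = \sqrt{11 + 2} = \sqrt{13}$)
$h{\left(4 \right)} 632 = \sqrt{13} \cdot 632 = 632 \sqrt{13}$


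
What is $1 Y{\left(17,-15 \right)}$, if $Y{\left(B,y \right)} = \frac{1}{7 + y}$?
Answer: $- \frac{1}{8} \approx -0.125$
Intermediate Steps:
$1 Y{\left(17,-15 \right)} = 1 \frac{1}{7 - 15} = 1 \frac{1}{-8} = 1 \left(- \frac{1}{8}\right) = - \frac{1}{8}$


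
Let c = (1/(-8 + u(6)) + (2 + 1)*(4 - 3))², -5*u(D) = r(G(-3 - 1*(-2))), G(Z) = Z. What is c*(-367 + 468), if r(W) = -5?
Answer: 40400/49 ≈ 824.49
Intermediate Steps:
u(D) = 1 (u(D) = -⅕*(-5) = 1)
c = 400/49 (c = (1/(-8 + 1) + (2 + 1)*(4 - 3))² = (1/(-7) + 3*1)² = (-⅐ + 3)² = (20/7)² = 400/49 ≈ 8.1633)
c*(-367 + 468) = 400*(-367 + 468)/49 = (400/49)*101 = 40400/49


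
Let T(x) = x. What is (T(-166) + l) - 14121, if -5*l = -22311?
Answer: -49124/5 ≈ -9824.8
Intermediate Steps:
l = 22311/5 (l = -⅕*(-22311) = 22311/5 ≈ 4462.2)
(T(-166) + l) - 14121 = (-166 + 22311/5) - 14121 = 21481/5 - 14121 = -49124/5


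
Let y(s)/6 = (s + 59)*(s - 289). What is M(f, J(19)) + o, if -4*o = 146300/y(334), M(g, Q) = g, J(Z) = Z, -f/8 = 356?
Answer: -60447571/21222 ≈ -2848.3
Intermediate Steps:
f = -2848 (f = -8*356 = -2848)
y(s) = 6*(-289 + s)*(59 + s) (y(s) = 6*((s + 59)*(s - 289)) = 6*((59 + s)*(-289 + s)) = 6*((-289 + s)*(59 + s)) = 6*(-289 + s)*(59 + s))
o = -7315/21222 (o = -36575/(-102306 - 1380*334 + 6*334²) = -36575/(-102306 - 460920 + 6*111556) = -36575/(-102306 - 460920 + 669336) = -36575/106110 = -¼*14630/10611 = -7315/21222 ≈ -0.34469)
M(f, J(19)) + o = -2848 - 7315/21222 = -60447571/21222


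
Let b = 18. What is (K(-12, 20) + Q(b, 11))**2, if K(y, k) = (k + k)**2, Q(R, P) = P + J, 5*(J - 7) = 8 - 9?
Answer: 65431921/25 ≈ 2.6173e+6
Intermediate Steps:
J = 34/5 (J = 7 + (8 - 9)/5 = 7 + (1/5)*(-1) = 7 - 1/5 = 34/5 ≈ 6.8000)
Q(R, P) = 34/5 + P (Q(R, P) = P + 34/5 = 34/5 + P)
K(y, k) = 4*k**2 (K(y, k) = (2*k)**2 = 4*k**2)
(K(-12, 20) + Q(b, 11))**2 = (4*20**2 + (34/5 + 11))**2 = (4*400 + 89/5)**2 = (1600 + 89/5)**2 = (8089/5)**2 = 65431921/25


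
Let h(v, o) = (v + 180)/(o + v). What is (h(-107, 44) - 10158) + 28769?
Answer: 1172420/63 ≈ 18610.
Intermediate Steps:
h(v, o) = (180 + v)/(o + v)
(h(-107, 44) - 10158) + 28769 = ((180 - 107)/(44 - 107) - 10158) + 28769 = (73/(-63) - 10158) + 28769 = (-1/63*73 - 10158) + 28769 = (-73/63 - 10158) + 28769 = -640027/63 + 28769 = 1172420/63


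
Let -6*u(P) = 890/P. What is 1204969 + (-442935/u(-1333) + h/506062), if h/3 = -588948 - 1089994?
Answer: -62503226187089/22519759 ≈ -2.7755e+6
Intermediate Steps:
h = -5036826 (h = 3*(-588948 - 1089994) = 3*(-1678942) = -5036826)
u(P) = -445/(3*P)
1204969 + (-442935/u(-1333) + h/506062) = 1204969 + (-442935/((-445/3/(-1333))) - 5036826/506062) = 1204969 + (-442935/((-445/3*(-1/1333))) - 5036826*1/506062) = 1204969 + (-442935/445/3999 - 2518413/253031) = 1204969 + (-442935*3999/445 - 2518413/253031) = 1204969 + (-354259413/89 - 2518413/253031) = 1204969 - 89638837669560/22519759 = -62503226187089/22519759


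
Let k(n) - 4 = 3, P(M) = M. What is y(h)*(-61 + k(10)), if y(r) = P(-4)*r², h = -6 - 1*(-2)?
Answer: 3456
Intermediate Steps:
k(n) = 7 (k(n) = 4 + 3 = 7)
h = -4 (h = -6 + 2 = -4)
y(r) = -4*r²
y(h)*(-61 + k(10)) = (-4*(-4)²)*(-61 + 7) = -4*16*(-54) = -64*(-54) = 3456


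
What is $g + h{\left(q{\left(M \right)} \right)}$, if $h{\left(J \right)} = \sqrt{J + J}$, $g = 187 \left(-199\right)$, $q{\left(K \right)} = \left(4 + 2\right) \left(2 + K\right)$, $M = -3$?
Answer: $-37213 + 2 i \sqrt{3} \approx -37213.0 + 3.4641 i$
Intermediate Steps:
$q{\left(K \right)} = 12 + 6 K$ ($q{\left(K \right)} = 6 \left(2 + K\right) = 12 + 6 K$)
$g = -37213$
$h{\left(J \right)} = \sqrt{2} \sqrt{J}$ ($h{\left(J \right)} = \sqrt{2 J} = \sqrt{2} \sqrt{J}$)
$g + h{\left(q{\left(M \right)} \right)} = -37213 + \sqrt{2} \sqrt{12 + 6 \left(-3\right)} = -37213 + \sqrt{2} \sqrt{12 - 18} = -37213 + \sqrt{2} \sqrt{-6} = -37213 + \sqrt{2} i \sqrt{6} = -37213 + 2 i \sqrt{3}$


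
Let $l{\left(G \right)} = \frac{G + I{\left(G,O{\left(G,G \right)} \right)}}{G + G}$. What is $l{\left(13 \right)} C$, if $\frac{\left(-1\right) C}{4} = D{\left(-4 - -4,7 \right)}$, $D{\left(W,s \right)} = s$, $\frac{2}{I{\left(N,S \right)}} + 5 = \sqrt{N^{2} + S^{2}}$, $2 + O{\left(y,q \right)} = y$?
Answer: $- \frac{9674}{689} - \frac{28 \sqrt{290}}{3445} \approx -14.179$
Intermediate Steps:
$O{\left(y,q \right)} = -2 + y$
$I{\left(N,S \right)} = \frac{2}{-5 + \sqrt{N^{2} + S^{2}}}$
$l{\left(G \right)} = \frac{G + \frac{2}{-5 + \sqrt{G^{2} + \left(-2 + G\right)^{2}}}}{2 G}$ ($l{\left(G \right)} = \frac{G + \frac{2}{-5 + \sqrt{G^{2} + \left(-2 + G\right)^{2}}}}{G + G} = \frac{G + \frac{2}{-5 + \sqrt{G^{2} + \left(-2 + G\right)^{2}}}}{2 G}$)
$C = -28$ ($C = \left(-4\right) 7 = -28$)
$l{\left(13 \right)} C = \frac{13 + \frac{2}{-5 + \sqrt{13^{2} + \left(-2 + 13\right)^{2}}}}{2 \cdot 13} \left(-28\right) = \frac{1}{2} \cdot \frac{1}{13} \left(13 + \frac{2}{-5 + \sqrt{169 + 11^{2}}}\right) \left(-28\right) = \frac{1}{2} \cdot \frac{1}{13} \left(13 + \frac{2}{-5 + \sqrt{169 + 121}}\right) \left(-28\right) = \frac{1}{2} \cdot \frac{1}{13} \left(13 + \frac{2}{-5 + \sqrt{290}}\right) \left(-28\right) = \left(\frac{1}{2} + \frac{1}{13 \left(-5 + \sqrt{290}\right)}\right) \left(-28\right) = -14 - \frac{28}{13 \left(-5 + \sqrt{290}\right)}$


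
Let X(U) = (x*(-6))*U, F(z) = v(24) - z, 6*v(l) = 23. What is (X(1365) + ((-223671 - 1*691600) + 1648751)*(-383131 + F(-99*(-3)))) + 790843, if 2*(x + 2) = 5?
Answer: -843699513056/3 ≈ -2.8123e+11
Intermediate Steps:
x = 1/2 (x = -2 + (1/2)*5 = -2 + 5/2 = 1/2 ≈ 0.50000)
v(l) = 23/6 (v(l) = (1/6)*23 = 23/6)
F(z) = 23/6 - z
X(U) = -3*U (X(U) = ((1/2)*(-6))*U = -3*U)
(X(1365) + ((-223671 - 1*691600) + 1648751)*(-383131 + F(-99*(-3)))) + 790843 = (-3*1365 + ((-223671 - 1*691600) + 1648751)*(-383131 + (23/6 - (-99)*(-3)))) + 790843 = (-4095 + ((-223671 - 691600) + 1648751)*(-383131 + (23/6 - 1*297))) + 790843 = (-4095 + (-915271 + 1648751)*(-383131 + (23/6 - 297))) + 790843 = (-4095 + 733480*(-383131 - 1759/6)) + 790843 = (-4095 + 733480*(-2300545/6)) + 790843 = (-4095 - 843701873300/3) + 790843 = -843701885585/3 + 790843 = -843699513056/3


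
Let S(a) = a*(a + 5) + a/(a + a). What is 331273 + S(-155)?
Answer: 709047/2 ≈ 3.5452e+5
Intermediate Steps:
S(a) = ½ + a*(5 + a) (S(a) = a*(5 + a) + a/((2*a)) = a*(5 + a) + a*(1/(2*a)) = a*(5 + a) + ½ = ½ + a*(5 + a))
331273 + S(-155) = 331273 + (½ + (-155)² + 5*(-155)) = 331273 + (½ + 24025 - 775) = 331273 + 46501/2 = 709047/2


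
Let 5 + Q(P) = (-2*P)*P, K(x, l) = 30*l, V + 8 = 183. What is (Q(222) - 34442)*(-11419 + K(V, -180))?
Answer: 2237179285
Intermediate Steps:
V = 175 (V = -8 + 183 = 175)
Q(P) = -5 - 2*P² (Q(P) = -5 + (-2*P)*P = -5 - 2*P²)
(Q(222) - 34442)*(-11419 + K(V, -180)) = ((-5 - 2*222²) - 34442)*(-11419 + 30*(-180)) = ((-5 - 2*49284) - 34442)*(-11419 - 5400) = ((-5 - 98568) - 34442)*(-16819) = (-98573 - 34442)*(-16819) = -133015*(-16819) = 2237179285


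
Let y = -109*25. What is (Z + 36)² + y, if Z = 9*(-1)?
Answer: -1996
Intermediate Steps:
Z = -9
y = -2725
(Z + 36)² + y = (-9 + 36)² - 2725 = 27² - 2725 = 729 - 2725 = -1996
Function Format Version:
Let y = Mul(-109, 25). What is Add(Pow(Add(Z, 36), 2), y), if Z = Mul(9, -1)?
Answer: -1996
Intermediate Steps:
Z = -9
y = -2725
Add(Pow(Add(Z, 36), 2), y) = Add(Pow(Add(-9, 36), 2), -2725) = Add(Pow(27, 2), -2725) = Add(729, -2725) = -1996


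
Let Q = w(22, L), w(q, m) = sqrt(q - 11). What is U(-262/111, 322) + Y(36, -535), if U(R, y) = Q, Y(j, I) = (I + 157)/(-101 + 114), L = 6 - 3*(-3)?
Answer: -378/13 + sqrt(11) ≈ -25.760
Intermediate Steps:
L = 15 (L = 6 + 9 = 15)
Y(j, I) = 157/13 + I/13 (Y(j, I) = (157 + I)/13 = (157 + I)*(1/13) = 157/13 + I/13)
w(q, m) = sqrt(-11 + q)
Q = sqrt(11) (Q = sqrt(-11 + 22) = sqrt(11) ≈ 3.3166)
U(R, y) = sqrt(11)
U(-262/111, 322) + Y(36, -535) = sqrt(11) + (157/13 + (1/13)*(-535)) = sqrt(11) + (157/13 - 535/13) = sqrt(11) - 378/13 = -378/13 + sqrt(11)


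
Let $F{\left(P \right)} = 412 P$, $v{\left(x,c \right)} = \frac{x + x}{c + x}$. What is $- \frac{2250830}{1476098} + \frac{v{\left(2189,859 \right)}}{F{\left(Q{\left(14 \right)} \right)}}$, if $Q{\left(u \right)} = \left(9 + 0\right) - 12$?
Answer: $- \frac{2121519309821}{1390236331536} \approx -1.526$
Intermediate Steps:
$v{\left(x,c \right)} = \frac{2 x}{c + x}$
$Q{\left(u \right)} = -3$ ($Q{\left(u \right)} = 9 - 12 = -3$)
$- \frac{2250830}{1476098} + \frac{v{\left(2189,859 \right)}}{F{\left(Q{\left(14 \right)} \right)}} = - \frac{2250830}{1476098} + \frac{2 \cdot 2189 \frac{1}{859 + 2189}}{412 \left(-3\right)} = \left(-2250830\right) \frac{1}{1476098} + \frac{2 \cdot 2189 \cdot \frac{1}{3048}}{-1236} = - \frac{1125415}{738049} + 2 \cdot 2189 \cdot \frac{1}{3048} \left(- \frac{1}{1236}\right) = - \frac{1125415}{738049} + \frac{2189}{1524} \left(- \frac{1}{1236}\right) = - \frac{1125415}{738049} - \frac{2189}{1883664} = - \frac{2121519309821}{1390236331536}$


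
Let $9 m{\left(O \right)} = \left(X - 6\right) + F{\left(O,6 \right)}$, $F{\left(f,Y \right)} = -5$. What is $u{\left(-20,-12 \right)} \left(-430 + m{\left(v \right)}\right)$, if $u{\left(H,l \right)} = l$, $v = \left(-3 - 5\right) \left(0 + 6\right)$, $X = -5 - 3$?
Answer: $\frac{15556}{3} \approx 5185.3$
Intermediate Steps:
$X = -8$ ($X = -5 - 3 = -8$)
$v = -48$ ($v = \left(-8\right) 6 = -48$)
$m{\left(O \right)} = - \frac{19}{9}$ ($m{\left(O \right)} = \frac{\left(-8 - 6\right) - 5}{9} = \frac{-14 - 5}{9} = \frac{1}{9} \left(-19\right) = - \frac{19}{9}$)
$u{\left(-20,-12 \right)} \left(-430 + m{\left(v \right)}\right) = - 12 \left(-430 - \frac{19}{9}\right) = \left(-12\right) \left(- \frac{3889}{9}\right) = \frac{15556}{3}$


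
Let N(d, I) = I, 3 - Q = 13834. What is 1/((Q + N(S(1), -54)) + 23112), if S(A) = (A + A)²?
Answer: 1/9227 ≈ 0.00010838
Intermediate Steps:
Q = -13831 (Q = 3 - 1*13834 = 3 - 13834 = -13831)
S(A) = 4*A² (S(A) = (2*A)² = 4*A²)
1/((Q + N(S(1), -54)) + 23112) = 1/((-13831 - 54) + 23112) = 1/(-13885 + 23112) = 1/9227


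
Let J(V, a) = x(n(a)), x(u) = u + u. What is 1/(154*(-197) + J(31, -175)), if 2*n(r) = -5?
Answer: -1/30343 ≈ -3.2957e-5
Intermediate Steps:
n(r) = -5/2 (n(r) = (½)*(-5) = -5/2)
x(u) = 2*u
J(V, a) = -5 (J(V, a) = 2*(-5/2) = -5)
1/(154*(-197) + J(31, -175)) = 1/(154*(-197) - 5) = 1/(-30338 - 5) = 1/(-30343) = -1/30343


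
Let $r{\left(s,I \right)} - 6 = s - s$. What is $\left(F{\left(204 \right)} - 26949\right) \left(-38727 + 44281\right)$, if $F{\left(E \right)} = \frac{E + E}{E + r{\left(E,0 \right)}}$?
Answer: $- \frac{5238238438}{35} \approx -1.4966 \cdot 10^{8}$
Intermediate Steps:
$r{\left(s,I \right)} = 6$ ($r{\left(s,I \right)} = 6 + \left(s - s\right) = 6 + 0 = 6$)
$F{\left(E \right)} = \frac{2 E}{6 + E}$ ($F{\left(E \right)} = \frac{E + E}{E + 6} = \frac{2 E}{6 + E}$)
$\left(F{\left(204 \right)} - 26949\right) \left(-38727 + 44281\right) = \left(2 \cdot 204 \frac{1}{6 + 204} - 26949\right) \left(-38727 + 44281\right) = \left(2 \cdot 204 \cdot \frac{1}{210} - 26949\right) 5554 = \left(\frac{68}{35} - 26949\right) 5554 = \left(- \frac{943147}{35}\right) 5554 = - \frac{5238238438}{35}$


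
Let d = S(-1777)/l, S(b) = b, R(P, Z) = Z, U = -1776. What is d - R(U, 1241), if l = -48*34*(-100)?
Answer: -202532977/163200 ≈ -1241.0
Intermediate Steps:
l = 163200 (l = -1632*(-100) = 163200)
d = -1777/163200 ≈ -0.010888
d - R(U, 1241) = -1777/163200 - 1*1241 = -1777/163200 - 1241 = -202532977/163200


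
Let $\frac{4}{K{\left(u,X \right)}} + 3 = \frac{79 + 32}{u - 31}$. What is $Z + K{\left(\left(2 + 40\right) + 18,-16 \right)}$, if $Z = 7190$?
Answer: $\frac{43169}{6} \approx 7194.8$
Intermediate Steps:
$K{\left(u,X \right)} = \frac{4}{-3 + \frac{111}{-31 + u}}$ ($K{\left(u,X \right)} = \frac{4}{-3 + \frac{79 + 32}{u - 31}} = \frac{4}{-3 + \frac{111}{-31 + u}}$)
$Z + K{\left(\left(2 + 40\right) + 18,-16 \right)} = 7190 + \frac{4 \left(31 - \left(\left(2 + 40\right) + 18\right)\right)}{3 \left(-68 + \left(\left(2 + 40\right) + 18\right)\right)} = 7190 + \frac{4 \left(31 - \left(42 + 18\right)\right)}{3 \left(-68 + \left(42 + 18\right)\right)} = 7190 + \frac{4 \left(31 - 60\right)}{3 \left(-68 + 60\right)} = 7190 + \frac{4 \left(31 - 60\right)}{3 \left(-8\right)} = 7190 + \frac{4}{3} \left(- \frac{1}{8}\right) \left(-29\right) = 7190 + \frac{29}{6} = \frac{43169}{6}$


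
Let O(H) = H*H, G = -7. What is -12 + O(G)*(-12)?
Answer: -600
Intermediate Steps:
O(H) = H²
-12 + O(G)*(-12) = -12 + (-7)²*(-12) = -12 + 49*(-12) = -12 - 588 = -600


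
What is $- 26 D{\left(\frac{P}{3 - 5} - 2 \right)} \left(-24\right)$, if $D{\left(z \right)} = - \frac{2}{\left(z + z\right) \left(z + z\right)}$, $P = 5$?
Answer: $- \frac{416}{27} \approx -15.407$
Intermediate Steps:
$D{\left(z \right)} = - \frac{1}{2 z^{2}}$ ($D{\left(z \right)} = - \frac{2}{2 z 2 z} = - \frac{2}{4 z^{2}} = - 2 \frac{1}{4 z^{2}} = - \frac{1}{2 z^{2}}$)
$- 26 D{\left(\frac{P}{3 - 5} - 2 \right)} \left(-24\right) = - 26 \left(- \frac{1}{2 \left(\frac{5}{3 - 5} - 2\right)^{2}}\right) \left(-24\right) = - 26 \left(- \frac{1}{2 \left(\frac{5}{-2} - 2\right)^{2}}\right) \left(-24\right) = - 26 \left(- \frac{1}{2 \left(5 \left(- \frac{1}{2}\right) - 2\right)^{2}}\right) \left(-24\right) = - 26 \left(- \frac{1}{2 \left(- \frac{5}{2} - 2\right)^{2}}\right) \left(-24\right) = - 26 \left(- \frac{1}{2 \cdot \frac{81}{4}}\right) \left(-24\right) = - 26 \left(\left(- \frac{1}{2}\right) \frac{4}{81}\right) \left(-24\right) = \left(-26\right) \left(- \frac{2}{81}\right) \left(-24\right) = \frac{52}{81} \left(-24\right) = - \frac{416}{27}$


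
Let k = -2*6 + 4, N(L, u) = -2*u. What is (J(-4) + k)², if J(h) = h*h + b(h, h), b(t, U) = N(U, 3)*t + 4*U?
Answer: 256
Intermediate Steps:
k = -8 (k = -12 + 4 = -8)
b(t, U) = -6*t + 4*U (b(t, U) = (-2*3)*t + 4*U = -6*t + 4*U)
J(h) = h² - 2*h (J(h) = h*h + (-6*h + 4*h) = h² - 2*h)
(J(-4) + k)² = (-4*(-2 - 4) - 8)² = (-4*(-6) - 8)² = (24 - 8)² = 16² = 256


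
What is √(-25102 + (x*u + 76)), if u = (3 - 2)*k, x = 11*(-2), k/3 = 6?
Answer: I*√25422 ≈ 159.44*I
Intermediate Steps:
k = 18 (k = 3*6 = 18)
x = -22
u = 18 (u = (3 - 2)*18 = 1*18 = 18)
√(-25102 + (x*u + 76)) = √(-25102 + (-22*18 + 76)) = √(-25102 + (-396 + 76)) = √(-25102 - 320) = √(-25422) = I*√25422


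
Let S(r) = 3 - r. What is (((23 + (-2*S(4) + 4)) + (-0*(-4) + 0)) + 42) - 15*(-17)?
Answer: 326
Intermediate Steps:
(((23 + (-2*S(4) + 4)) + (-0*(-4) + 0)) + 42) - 15*(-17) = (((23 + (-2*(3 - 1*4) + 4)) + (-0*(-4) + 0)) + 42) - 15*(-17) = (((23 + (-2*(3 - 4) + 4)) + (-1*0 + 0)) + 42) + 255 = (((23 + (-2*(-1) + 4)) + (0 + 0)) + 42) + 255 = (((23 + (2 + 4)) + 0) + 42) + 255 = (((23 + 6) + 0) + 42) + 255 = ((29 + 0) + 42) + 255 = (29 + 42) + 255 = 71 + 255 = 326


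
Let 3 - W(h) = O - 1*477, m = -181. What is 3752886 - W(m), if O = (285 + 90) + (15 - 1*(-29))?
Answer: 3752825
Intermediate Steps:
O = 419 (O = 375 + (15 + 29) = 375 + 44 = 419)
W(h) = 61 (W(h) = 3 - (419 - 1*477) = 3 - (419 - 477) = 3 - 1*(-58) = 3 + 58 = 61)
3752886 - W(m) = 3752886 - 1*61 = 3752886 - 61 = 3752825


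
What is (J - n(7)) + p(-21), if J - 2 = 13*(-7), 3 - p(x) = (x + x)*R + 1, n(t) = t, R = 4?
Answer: 74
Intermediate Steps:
p(x) = 2 - 8*x (p(x) = 3 - ((x + x)*4 + 1) = 3 - ((2*x)*4 + 1) = 3 - (8*x + 1) = 3 - (1 + 8*x) = 3 + (-1 - 8*x) = 2 - 8*x)
J = -89 (J = 2 + 13*(-7) = 2 - 91 = -89)
(J - n(7)) + p(-21) = (-89 - 1*7) + (2 - 8*(-21)) = (-89 - 7) + (2 + 168) = -96 + 170 = 74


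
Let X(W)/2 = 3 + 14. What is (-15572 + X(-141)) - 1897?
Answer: -17435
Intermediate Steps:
X(W) = 34 (X(W) = 2*(3 + 14) = 2*17 = 34)
(-15572 + X(-141)) - 1897 = (-15572 + 34) - 1897 = -15538 - 1897 = -17435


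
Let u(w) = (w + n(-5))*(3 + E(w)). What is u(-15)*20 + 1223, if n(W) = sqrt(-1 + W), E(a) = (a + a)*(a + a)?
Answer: -269677 + 18060*I*sqrt(6) ≈ -2.6968e+5 + 44238.0*I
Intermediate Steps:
E(a) = 4*a**2 (E(a) = (2*a)*(2*a) = 4*a**2)
u(w) = (3 + 4*w**2)*(w + I*sqrt(6)) (u(w) = (w + sqrt(-1 - 5))*(3 + 4*w**2) = (w + sqrt(-6))*(3 + 4*w**2) = (w + I*sqrt(6))*(3 + 4*w**2) = (3 + 4*w**2)*(w + I*sqrt(6)))
u(-15)*20 + 1223 = (3*(-15) + 4*(-15)**3 + 3*I*sqrt(6) + 4*I*sqrt(6)*(-15)**2)*20 + 1223 = (-45 + 4*(-3375) + 3*I*sqrt(6) + 4*I*sqrt(6)*225)*20 + 1223 = (-45 - 13500 + 3*I*sqrt(6) + 900*I*sqrt(6))*20 + 1223 = (-13545 + 903*I*sqrt(6))*20 + 1223 = (-270900 + 18060*I*sqrt(6)) + 1223 = -269677 + 18060*I*sqrt(6)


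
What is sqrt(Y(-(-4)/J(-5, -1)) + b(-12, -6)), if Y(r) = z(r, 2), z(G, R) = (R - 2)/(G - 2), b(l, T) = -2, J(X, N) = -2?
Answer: I*sqrt(2) ≈ 1.4142*I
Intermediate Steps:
z(G, R) = (-2 + R)/(-2 + G)
Y(r) = 0 (Y(r) = (-2 + 2)/(-2 + r) = 0/(-2 + r) = 0)
sqrt(Y(-(-4)/J(-5, -1)) + b(-12, -6)) = sqrt(0 - 2) = sqrt(-2) = I*sqrt(2)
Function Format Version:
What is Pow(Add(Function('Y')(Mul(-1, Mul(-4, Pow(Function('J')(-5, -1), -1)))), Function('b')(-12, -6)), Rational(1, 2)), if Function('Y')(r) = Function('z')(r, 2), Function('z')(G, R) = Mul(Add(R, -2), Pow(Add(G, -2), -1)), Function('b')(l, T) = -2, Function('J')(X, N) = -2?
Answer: Mul(I, Pow(2, Rational(1, 2))) ≈ Mul(1.4142, I)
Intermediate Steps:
Function('z')(G, R) = Mul(Pow(Add(-2, G), -1), Add(-2, R)) (Function('z')(G, R) = Mul(Add(-2, R), Pow(Add(-2, G), -1)) = Mul(Pow(Add(-2, G), -1), Add(-2, R)))
Function('Y')(r) = 0 (Function('Y')(r) = Mul(Pow(Add(-2, r), -1), Add(-2, 2)) = Mul(Pow(Add(-2, r), -1), 0) = 0)
Pow(Add(Function('Y')(Mul(-1, Mul(-4, Pow(Function('J')(-5, -1), -1)))), Function('b')(-12, -6)), Rational(1, 2)) = Pow(Add(0, -2), Rational(1, 2)) = Pow(-2, Rational(1, 2)) = Mul(I, Pow(2, Rational(1, 2)))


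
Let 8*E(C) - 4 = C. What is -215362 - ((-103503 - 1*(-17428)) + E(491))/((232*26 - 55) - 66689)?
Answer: -104601150057/485696 ≈ -2.1536e+5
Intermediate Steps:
E(C) = ½ + C/8
-215362 - ((-103503 - 1*(-17428)) + E(491))/((232*26 - 55) - 66689) = -215362 - ((-103503 - 1*(-17428)) + (½ + (⅛)*491))/((232*26 - 55) - 66689) = -215362 - ((-103503 + 17428) + (½ + 491/8))/((6032 - 55) - 66689) = -215362 - (-86075 + 495/8)/(5977 - 66689) = -215362 - (-688105)/(8*(-60712)) = -215362 - (-688105)*(-1)/(8*60712) = -215362 - 1*688105/485696 = -215362 - 688105/485696 = -104601150057/485696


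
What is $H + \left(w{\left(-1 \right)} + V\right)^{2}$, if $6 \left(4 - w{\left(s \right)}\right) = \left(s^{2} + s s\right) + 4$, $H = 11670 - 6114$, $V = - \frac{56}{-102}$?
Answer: $\frac{14483917}{2601} \approx 5568.6$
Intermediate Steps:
$V = \frac{28}{51}$ ($V = \left(-56\right) \left(- \frac{1}{102}\right) = \frac{28}{51} \approx 0.54902$)
$H = 5556$ ($H = 11670 - 6114 = 5556$)
$w{\left(s \right)} = \frac{10}{3} - \frac{s^{2}}{3}$ ($w{\left(s \right)} = 4 - \frac{\left(s^{2} + s s\right) + 4}{6} = 4 - \frac{\left(s^{2} + s^{2}\right) + 4}{6} = 4 - \frac{2 s^{2} + 4}{6} = 4 - \frac{4 + 2 s^{2}}{6} = 4 - \left(\frac{2}{3} + \frac{s^{2}}{3}\right) = \frac{10}{3} - \frac{s^{2}}{3}$)
$H + \left(w{\left(-1 \right)} + V\right)^{2} = 5556 + \left(\left(\frac{10}{3} - \frac{\left(-1\right)^{2}}{3}\right) + \frac{28}{51}\right)^{2} = 5556 + \left(\left(\frac{10}{3} - \frac{1}{3}\right) + \frac{28}{51}\right)^{2} = 5556 + \left(3 + \frac{28}{51}\right)^{2} = 5556 + \left(\frac{181}{51}\right)^{2} = 5556 + \frac{32761}{2601} = \frac{14483917}{2601}$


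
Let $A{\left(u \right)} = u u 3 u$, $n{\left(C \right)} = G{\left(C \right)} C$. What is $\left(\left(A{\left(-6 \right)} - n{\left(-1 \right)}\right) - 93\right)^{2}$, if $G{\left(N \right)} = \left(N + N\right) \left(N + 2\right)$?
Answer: $552049$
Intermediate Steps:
$G{\left(N \right)} = 2 N \left(2 + N\right)$
$n{\left(C \right)} = 2 C^{2} \left(2 + C\right)$ ($n{\left(C \right)} = 2 C \left(2 + C\right) C = 2 C^{2} \left(2 + C\right)$)
$A{\left(u \right)} = 3 u^{3}$ ($A{\left(u \right)} = u^{2} \cdot 3 u = 3 u^{2} u = 3 u^{3}$)
$\left(\left(A{\left(-6 \right)} - n{\left(-1 \right)}\right) - 93\right)^{2} = \left(\left(3 \left(-6\right)^{3} - 2 \left(-1\right)^{2} \left(2 - 1\right)\right) - 93\right)^{2} = \left(\left(3 \left(-216\right) - 2 \cdot 1 \cdot 1\right) - 93\right)^{2} = \left(\left(-648 - 2\right) - 93\right)^{2} = \left(-650 - 93\right)^{2} = \left(-743\right)^{2} = 552049$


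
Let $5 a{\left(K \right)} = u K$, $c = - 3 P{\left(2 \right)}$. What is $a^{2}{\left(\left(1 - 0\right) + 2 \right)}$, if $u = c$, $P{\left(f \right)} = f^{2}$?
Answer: $\frac{1296}{25} \approx 51.84$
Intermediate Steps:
$c = -12$ ($c = - 3 \cdot 2^{2} = \left(-3\right) 4 = -12$)
$u = -12$
$a{\left(K \right)} = - \frac{12 K}{5}$ ($a{\left(K \right)} = \frac{\left(-12\right) K}{5} = - \frac{12 K}{5}$)
$a^{2}{\left(\left(1 - 0\right) + 2 \right)} = \left(- \frac{12 \left(\left(1 - 0\right) + 2\right)}{5}\right)^{2} = \left(- \frac{12 \left(\left(1 + 0\right) + 2\right)}{5}\right)^{2} = \left(- \frac{12 \left(1 + 2\right)}{5}\right)^{2} = \left(\left(- \frac{12}{5}\right) 3\right)^{2} = \left(- \frac{36}{5}\right)^{2} = \frac{1296}{25}$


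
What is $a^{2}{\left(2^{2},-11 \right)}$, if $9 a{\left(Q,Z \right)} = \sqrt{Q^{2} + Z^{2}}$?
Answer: $\frac{137}{81} \approx 1.6914$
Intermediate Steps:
$a{\left(Q,Z \right)} = \frac{\sqrt{Q^{2} + Z^{2}}}{9}$
$a^{2}{\left(2^{2},-11 \right)} = \left(\frac{\sqrt{\left(2^{2}\right)^{2} + \left(-11\right)^{2}}}{9}\right)^{2} = \left(\frac{\sqrt{4^{2} + 121}}{9}\right)^{2} = \left(\frac{\sqrt{16 + 121}}{9}\right)^{2} = \left(\frac{\sqrt{137}}{9}\right)^{2} = \frac{137}{81}$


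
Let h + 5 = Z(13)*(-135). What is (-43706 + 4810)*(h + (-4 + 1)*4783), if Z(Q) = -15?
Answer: 479548784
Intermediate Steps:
h = 2020 (h = -5 - 15*(-135) = -5 + 2025 = 2020)
(-43706 + 4810)*(h + (-4 + 1)*4783) = (-43706 + 4810)*(2020 + (-4 + 1)*4783) = -38896*(2020 - 3*4783) = -38896*(2020 - 14349) = -38896*(-12329) = 479548784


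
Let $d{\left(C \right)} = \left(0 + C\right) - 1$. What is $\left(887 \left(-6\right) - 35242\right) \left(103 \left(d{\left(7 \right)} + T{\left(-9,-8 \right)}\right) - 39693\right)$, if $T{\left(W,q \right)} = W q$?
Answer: $1284215676$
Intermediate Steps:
$d{\left(C \right)} = -1 + C$ ($d{\left(C \right)} = C - 1 = -1 + C$)
$\left(887 \left(-6\right) - 35242\right) \left(103 \left(d{\left(7 \right)} + T{\left(-9,-8 \right)}\right) - 39693\right) = \left(887 \left(-6\right) - 35242\right) \left(103 \left(\left(-1 + 7\right) - -72\right) - 39693\right) = \left(-5322 - 35242\right) \left(103 \left(6 + 72\right) - 39693\right) = - 40564 \left(103 \cdot 78 - 39693\right) = - 40564 \left(8034 - 39693\right) = \left(-40564\right) \left(-31659\right) = 1284215676$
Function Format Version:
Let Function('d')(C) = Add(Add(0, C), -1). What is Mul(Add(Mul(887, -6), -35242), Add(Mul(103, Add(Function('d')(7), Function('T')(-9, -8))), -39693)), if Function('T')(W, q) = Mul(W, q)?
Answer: 1284215676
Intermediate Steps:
Function('d')(C) = Add(-1, C) (Function('d')(C) = Add(C, -1) = Add(-1, C))
Mul(Add(Mul(887, -6), -35242), Add(Mul(103, Add(Function('d')(7), Function('T')(-9, -8))), -39693)) = Mul(Add(Mul(887, -6), -35242), Add(Mul(103, Add(Add(-1, 7), Mul(-9, -8))), -39693)) = Mul(Add(-5322, -35242), Add(Mul(103, Add(6, 72)), -39693)) = Mul(-40564, Add(Mul(103, 78), -39693)) = Mul(-40564, Add(8034, -39693)) = Mul(-40564, -31659) = 1284215676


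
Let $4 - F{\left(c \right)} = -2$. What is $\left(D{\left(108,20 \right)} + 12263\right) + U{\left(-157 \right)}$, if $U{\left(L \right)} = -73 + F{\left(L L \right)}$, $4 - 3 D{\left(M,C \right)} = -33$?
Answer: $\frac{36625}{3} \approx 12208.0$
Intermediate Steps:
$F{\left(c \right)} = 6$ ($F{\left(c \right)} = 4 - -2 = 4 + 2 = 6$)
$D{\left(M,C \right)} = \frac{37}{3}$ ($D{\left(M,C \right)} = \frac{4}{3} - -11 = \frac{4}{3} + 11 = \frac{37}{3}$)
$U{\left(L \right)} = -67$ ($U{\left(L \right)} = -73 + 6 = -67$)
$\left(D{\left(108,20 \right)} + 12263\right) + U{\left(-157 \right)} = \left(\frac{37}{3} + 12263\right) - 67 = \frac{36826}{3} - 67 = \frac{36625}{3}$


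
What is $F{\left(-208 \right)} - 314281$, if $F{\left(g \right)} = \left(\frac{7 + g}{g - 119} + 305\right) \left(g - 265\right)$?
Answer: $- \frac{50013205}{109} \approx -4.5884 \cdot 10^{5}$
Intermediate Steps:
$F{\left(g \right)} = \left(-265 + g\right) \left(305 + \frac{7 + g}{-119 + g}\right)$ ($F{\left(g \right)} = \left(\frac{7 + g}{-119 + g} + 305\right) \left(-265 + g\right) = \left(305 + \frac{7 + g}{-119 + g}\right) \left(-265 + g\right) = \left(-265 + g\right) \left(305 + \frac{7 + g}{-119 + g}\right)$)
$F{\left(-208 \right)} - 314281 = \frac{18 \left(534240 - -1356368 + 17 \left(-208\right)^{2}\right)}{-119 - 208} - 314281 = \frac{18 \left(534240 + 1356368 + 17 \cdot 43264\right)}{-327} - 314281 = 18 \left(- \frac{1}{327}\right) \left(534240 + 1356368 + 735488\right) - 314281 = 18 \left(- \frac{1}{327}\right) 2626096 - 314281 = - \frac{15756576}{109} - 314281 = - \frac{50013205}{109}$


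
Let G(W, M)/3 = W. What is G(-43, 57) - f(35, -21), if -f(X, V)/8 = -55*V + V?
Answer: 8943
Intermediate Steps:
G(W, M) = 3*W
f(X, V) = 432*V (f(X, V) = -8*(-55*V + V) = -(-432)*V = 432*V)
G(-43, 57) - f(35, -21) = 3*(-43) - 432*(-21) = -129 - 1*(-9072) = -129 + 9072 = 8943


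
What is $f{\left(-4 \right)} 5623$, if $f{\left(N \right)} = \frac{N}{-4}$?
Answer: $5623$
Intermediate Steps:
$f{\left(N \right)} = - \frac{N}{4}$ ($f{\left(N \right)} = N \left(- \frac{1}{4}\right) = - \frac{N}{4}$)
$f{\left(-4 \right)} 5623 = \left(- \frac{1}{4}\right) \left(-4\right) 5623 = 1 \cdot 5623 = 5623$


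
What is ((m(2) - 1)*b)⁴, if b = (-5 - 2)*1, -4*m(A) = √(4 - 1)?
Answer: 1327753/256 + 45619*√3/16 ≈ 10125.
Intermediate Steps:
m(A) = -√3/4 (m(A) = -√(4 - 1)/4 = -√3/4)
b = -7 (b = -7*1 = -7)
((m(2) - 1)*b)⁴ = ((-√3/4 - 1)*(-7))⁴ = ((-1 - √3/4)*(-7))⁴ = (7 + 7*√3/4)⁴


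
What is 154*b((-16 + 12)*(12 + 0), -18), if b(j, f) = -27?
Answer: -4158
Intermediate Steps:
154*b((-16 + 12)*(12 + 0), -18) = 154*(-27) = -4158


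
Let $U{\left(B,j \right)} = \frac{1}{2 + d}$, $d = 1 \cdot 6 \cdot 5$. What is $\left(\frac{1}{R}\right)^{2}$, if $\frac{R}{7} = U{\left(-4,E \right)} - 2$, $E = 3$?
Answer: $\frac{1024}{194481} \approx 0.0052653$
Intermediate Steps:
$d = 30$ ($d = 6 \cdot 5 = 30$)
$U{\left(B,j \right)} = \frac{1}{32}$ ($U{\left(B,j \right)} = \frac{1}{2 + 30} = \frac{1}{32}$)
$R = - \frac{441}{32}$ ($R = 7 \left(\frac{1}{32} - 2\right) = 7 \left(- \frac{63}{32}\right) = - \frac{441}{32} \approx -13.781$)
$\left(\frac{1}{R}\right)^{2} = \left(\frac{1}{- \frac{441}{32}}\right)^{2} = \left(- \frac{32}{441}\right)^{2} = \frac{1024}{194481}$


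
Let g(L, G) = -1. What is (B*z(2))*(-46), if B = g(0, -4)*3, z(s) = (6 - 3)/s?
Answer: 207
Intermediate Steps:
z(s) = 3/s
B = -3 (B = -1*3 = -3)
(B*z(2))*(-46) = -9/2*(-46) = 207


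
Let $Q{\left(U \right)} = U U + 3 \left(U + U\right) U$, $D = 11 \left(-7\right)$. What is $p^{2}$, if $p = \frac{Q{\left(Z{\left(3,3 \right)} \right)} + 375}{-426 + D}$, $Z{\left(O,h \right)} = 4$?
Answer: $\frac{237169}{253009} \approx 0.93739$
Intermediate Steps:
$D = -77$
$Q{\left(U \right)} = 7 U^{2}$ ($Q{\left(U \right)} = U^{2} + 3 \cdot 2 U U = U^{2} + 6 U U = U^{2} + 6 U^{2} = 7 U^{2}$)
$p = - \frac{487}{503}$ ($p = \frac{7 \cdot 4^{2} + 375}{-426 - 77} = \frac{7 \cdot 16 + 375}{-503} = \left(112 + 375\right) \left(- \frac{1}{503}\right) = 487 \left(- \frac{1}{503}\right) = - \frac{487}{503} \approx -0.96819$)
$p^{2} = \left(- \frac{487}{503}\right)^{2} = \frac{237169}{253009}$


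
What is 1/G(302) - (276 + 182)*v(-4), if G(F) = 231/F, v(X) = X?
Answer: 423494/231 ≈ 1833.3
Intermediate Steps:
1/G(302) - (276 + 182)*v(-4) = 1/(231/302) - (276 + 182)*(-4) = 1/(231*(1/302)) - 458*(-4) = 1/(231/302) - 1*(-1832) = 302/231 + 1832 = 423494/231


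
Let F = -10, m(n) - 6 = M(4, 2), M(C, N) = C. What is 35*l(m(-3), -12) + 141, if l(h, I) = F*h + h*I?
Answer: -7559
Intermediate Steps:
m(n) = 10 (m(n) = 6 + 4 = 10)
l(h, I) = -10*h + I*h (l(h, I) = -10*h + h*I = -10*h + I*h)
35*l(m(-3), -12) + 141 = 35*(10*(-10 - 12)) + 141 = 35*(10*(-22)) + 141 = 35*(-220) + 141 = -7700 + 141 = -7559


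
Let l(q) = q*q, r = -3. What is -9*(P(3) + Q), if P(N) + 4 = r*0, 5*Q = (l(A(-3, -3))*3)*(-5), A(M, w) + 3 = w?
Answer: 1008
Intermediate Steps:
A(M, w) = -3 + w
l(q) = q**2
Q = -108 (Q = (((-3 - 3)**2*3)*(-5))/5 = (((-6)**2*3)*(-5))/5 = ((36*3)*(-5))/5 = (108*(-5))/5 = (1/5)*(-540) = -108)
P(N) = -4 (P(N) = -4 - 3*0 = -4 + 0 = -4)
-9*(P(3) + Q) = -9*(-4 - 108) = -9*(-112) = 1008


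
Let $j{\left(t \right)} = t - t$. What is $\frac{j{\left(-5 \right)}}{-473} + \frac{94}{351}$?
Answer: $\frac{94}{351} \approx 0.26781$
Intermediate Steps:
$j{\left(t \right)} = 0$
$\frac{j{\left(-5 \right)}}{-473} + \frac{94}{351} = \frac{0}{-473} + \frac{94}{351} = 0 \left(- \frac{1}{473}\right) + 94 \cdot \frac{1}{351} = 0 + \frac{94}{351} = \frac{94}{351}$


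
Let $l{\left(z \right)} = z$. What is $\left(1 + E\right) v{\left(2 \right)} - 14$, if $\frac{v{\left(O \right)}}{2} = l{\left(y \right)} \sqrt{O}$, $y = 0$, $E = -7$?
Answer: $-14$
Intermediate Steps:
$v{\left(O \right)} = 0$ ($v{\left(O \right)} = 2 \cdot 0 \sqrt{O} = 2 \cdot 0 = 0$)
$\left(1 + E\right) v{\left(2 \right)} - 14 = \left(1 - 7\right) 0 - 14 = \left(-6\right) 0 - 14 = 0 - 14 = -14$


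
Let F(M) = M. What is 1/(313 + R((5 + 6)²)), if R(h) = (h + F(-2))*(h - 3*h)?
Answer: -1/28485 ≈ -3.5106e-5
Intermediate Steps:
R(h) = -2*h*(-2 + h) (R(h) = (h - 2)*(h - 3*h) = (-2 + h)*(-2*h) = -2*h*(-2 + h))
1/(313 + R((5 + 6)²)) = 1/(313 + 2*(5 + 6)²*(2 - (5 + 6)²)) = 1/(313 + 2*11²*(2 - 1*11²)) = 1/(313 + 2*121*(2 - 1*121)) = 1/(313 + 2*121*(2 - 121)) = 1/(313 + 2*121*(-119)) = 1/(313 - 28798) = 1/(-28485) = -1/28485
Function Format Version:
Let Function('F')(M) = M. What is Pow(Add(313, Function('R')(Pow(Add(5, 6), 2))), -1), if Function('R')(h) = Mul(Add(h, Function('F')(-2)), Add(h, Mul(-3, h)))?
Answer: Rational(-1, 28485) ≈ -3.5106e-5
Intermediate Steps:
Function('R')(h) = Mul(-2, h, Add(-2, h)) (Function('R')(h) = Mul(Add(h, -2), Add(h, Mul(-3, h))) = Mul(Add(-2, h), Mul(-2, h)) = Mul(-2, h, Add(-2, h)))
Pow(Add(313, Function('R')(Pow(Add(5, 6), 2))), -1) = Pow(Add(313, Mul(2, Pow(Add(5, 6), 2), Add(2, Mul(-1, Pow(Add(5, 6), 2))))), -1) = Pow(Add(313, Mul(2, Pow(11, 2), Add(2, Mul(-1, Pow(11, 2))))), -1) = Pow(Add(313, Mul(2, 121, Add(2, Mul(-1, 121)))), -1) = Pow(Add(313, Mul(2, 121, Add(2, -121))), -1) = Pow(Add(313, Mul(2, 121, -119)), -1) = Pow(Add(313, -28798), -1) = Pow(-28485, -1) = Rational(-1, 28485)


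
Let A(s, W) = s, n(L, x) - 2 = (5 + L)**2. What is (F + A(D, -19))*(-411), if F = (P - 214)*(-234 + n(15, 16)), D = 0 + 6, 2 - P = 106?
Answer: 21954798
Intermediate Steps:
P = -104 (P = 2 - 1*106 = 2 - 106 = -104)
n(L, x) = 2 + (5 + L)**2
D = 6
F = -53424 (F = (-104 - 214)*(-234 + (2 + (5 + 15)**2)) = -318*(-234 + (2 + 20**2)) = -318*(-234 + (2 + 400)) = -318*(-234 + 402) = -318*168 = -53424)
(F + A(D, -19))*(-411) = (-53424 + 6)*(-411) = -53418*(-411) = 21954798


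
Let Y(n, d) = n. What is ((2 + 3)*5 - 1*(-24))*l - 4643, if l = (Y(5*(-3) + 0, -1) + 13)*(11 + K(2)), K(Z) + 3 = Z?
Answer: -5623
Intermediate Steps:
K(Z) = -3 + Z
l = -20 (l = ((5*(-3) + 0) + 13)*(11 + (-3 + 2)) = ((-15 + 0) + 13)*(11 - 1) = (-15 + 13)*10 = -2*10 = -20)
((2 + 3)*5 - 1*(-24))*l - 4643 = ((2 + 3)*5 - 1*(-24))*(-20) - 4643 = (5*5 + 24)*(-20) - 4643 = (25 + 24)*(-20) - 4643 = 49*(-20) - 4643 = -980 - 4643 = -5623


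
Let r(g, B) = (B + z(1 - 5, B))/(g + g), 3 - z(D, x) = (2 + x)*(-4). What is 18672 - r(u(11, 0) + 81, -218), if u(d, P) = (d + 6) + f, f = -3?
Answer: 3548759/190 ≈ 18678.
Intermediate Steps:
z(D, x) = 11 + 4*x (z(D, x) = 3 - (2 + x)*(-4) = 3 - (-8 - 4*x) = 3 + (8 + 4*x) = 11 + 4*x)
u(d, P) = 3 + d (u(d, P) = (d + 6) - 3 = (6 + d) - 3 = 3 + d)
r(g, B) = (11 + 5*B)/(2*g) (r(g, B) = (B + (11 + 4*B))/(g + g) = (11 + 5*B)/((2*g)) = (11 + 5*B)*(1/(2*g)) = (11 + 5*B)/(2*g))
18672 - r(u(11, 0) + 81, -218) = 18672 - (11 + 5*(-218))/(2*((3 + 11) + 81)) = 18672 - (11 - 1090)/(2*(14 + 81)) = 18672 - (-1079)/(2*95) = 18672 - 1*(-1079/190) = 18672 + 1079/190 = 3548759/190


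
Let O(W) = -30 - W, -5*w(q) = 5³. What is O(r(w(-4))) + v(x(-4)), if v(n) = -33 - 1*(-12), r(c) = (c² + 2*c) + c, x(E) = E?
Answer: -601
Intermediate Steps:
w(q) = -25 (w(q) = -⅕*5³ = -⅕*125 = -25)
r(c) = c² + 3*c
v(n) = -21 (v(n) = -33 + 12 = -21)
O(r(w(-4))) + v(x(-4)) = (-30 - (-25)*(3 - 25)) - 21 = (-30 - (-25)*(-22)) - 21 = (-30 - 1*550) - 21 = (-30 - 550) - 21 = -580 - 21 = -601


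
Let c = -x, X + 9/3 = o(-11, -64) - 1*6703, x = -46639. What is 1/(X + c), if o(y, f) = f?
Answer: 1/39869 ≈ 2.5082e-5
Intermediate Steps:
X = -6770 (X = -3 + (-64 - 1*6703) = -3 + (-64 - 6703) = -3 - 6767 = -6770)
c = 46639 (c = -1*(-46639) = 46639)
1/(X + c) = 1/(-6770 + 46639) = 1/39869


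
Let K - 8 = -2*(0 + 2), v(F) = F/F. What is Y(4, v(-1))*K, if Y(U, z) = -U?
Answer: -16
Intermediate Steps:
v(F) = 1
K = 4 (K = 8 - 2*(0 + 2) = 8 - 2*2 = 8 - 4 = 4)
Y(4, v(-1))*K = -1*4*4 = -4*4 = -16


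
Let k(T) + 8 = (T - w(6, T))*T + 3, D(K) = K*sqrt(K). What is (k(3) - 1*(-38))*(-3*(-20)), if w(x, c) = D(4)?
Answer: 1080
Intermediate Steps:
D(K) = K**(3/2)
w(x, c) = 8 (w(x, c) = 4**(3/2) = 8)
k(T) = -5 + T*(-8 + T) (k(T) = -8 + ((T - 1*8)*T + 3) = -8 + ((T - 8)*T + 3) = -8 + ((-8 + T)*T + 3) = -8 + (T*(-8 + T) + 3) = -8 + (3 + T*(-8 + T)) = -5 + T*(-8 + T))
(k(3) - 1*(-38))*(-3*(-20)) = ((-5 + 3**2 - 8*3) - 1*(-38))*(-3*(-20)) = ((-5 + 9 - 24) + 38)*60 = (-20 + 38)*60 = 18*60 = 1080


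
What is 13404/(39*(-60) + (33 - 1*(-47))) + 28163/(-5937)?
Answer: -35806982/3354405 ≈ -10.675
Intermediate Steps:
13404/(39*(-60) + (33 - 1*(-47))) + 28163/(-5937) = 13404/(-2340 + (33 + 47)) + 28163*(-1/5937) = 13404/(-2340 + 80) - 28163/5937 = 13404/(-2260) - 28163/5937 = 13404*(-1/2260) - 28163/5937 = -3351/565 - 28163/5937 = -35806982/3354405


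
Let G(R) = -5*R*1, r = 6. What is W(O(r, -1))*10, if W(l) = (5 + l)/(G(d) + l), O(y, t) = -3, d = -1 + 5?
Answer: -20/23 ≈ -0.86957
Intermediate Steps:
d = 4
G(R) = -5*R
W(l) = (5 + l)/(-20 + l) (W(l) = (5 + l)/(-5*4 + l) = (5 + l)/(-20 + l))
W(O(r, -1))*10 = ((5 - 3)/(-20 - 3))*10 = (2/(-23))*10 = -1/23*2*10 = -2/23*10 = -20/23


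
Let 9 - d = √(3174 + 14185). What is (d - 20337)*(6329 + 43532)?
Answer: -1013574408 - 49861*√17359 ≈ -1.0201e+9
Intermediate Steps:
d = 9 - √17359 (d = 9 - √(3174 + 14185) = 9 - √17359 ≈ -122.75)
(d - 20337)*(6329 + 43532) = ((9 - √17359) - 20337)*(6329 + 43532) = (-20328 - √17359)*49861 = -1013574408 - 49861*√17359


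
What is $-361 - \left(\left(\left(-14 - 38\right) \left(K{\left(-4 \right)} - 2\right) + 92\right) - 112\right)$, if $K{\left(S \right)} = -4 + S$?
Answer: $-861$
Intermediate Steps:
$-361 - \left(\left(\left(-14 - 38\right) \left(K{\left(-4 \right)} - 2\right) + 92\right) - 112\right) = -361 - \left(\left(\left(-14 - 38\right) \left(\left(-4 - 4\right) - 2\right) + 92\right) - 112\right) = -361 - \left(\left(- 52 \left(-8 - 2\right) + 92\right) - 112\right) = -361 - \left(\left(\left(-52\right) \left(-10\right) + 92\right) - 112\right) = -361 - \left(\left(520 + 92\right) - 112\right) = -361 - \left(612 - 112\right) = -361 - 500 = -861$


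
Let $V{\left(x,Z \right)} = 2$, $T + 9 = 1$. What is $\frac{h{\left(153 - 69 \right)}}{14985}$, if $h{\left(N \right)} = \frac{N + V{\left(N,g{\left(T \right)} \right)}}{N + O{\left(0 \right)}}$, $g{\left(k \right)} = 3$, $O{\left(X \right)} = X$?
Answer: $\frac{43}{629370} \approx 6.8322 \cdot 10^{-5}$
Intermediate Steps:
$T = -8$ ($T = -9 + 1 = -8$)
$h{\left(N \right)} = \frac{2 + N}{N}$ ($h{\left(N \right)} = \frac{N + 2}{N + 0} = \frac{2 + N}{N}$)
$\frac{h{\left(153 - 69 \right)}}{14985} = \frac{\frac{1}{153 - 69} \left(2 + \left(153 - 69\right)\right)}{14985} = \frac{2 + \left(153 - 69\right)}{153 - 69} \cdot \frac{1}{14985} = \frac{2 + 84}{84} \cdot \frac{1}{14985} = \frac{1}{84} \cdot 86 \cdot \frac{1}{14985} = \frac{43}{42} \cdot \frac{1}{14985} = \frac{43}{629370}$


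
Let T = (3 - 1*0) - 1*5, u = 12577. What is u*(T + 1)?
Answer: -12577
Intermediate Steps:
T = -2 (T = (3 + 0) - 5 = 3 - 5 = -2)
u*(T + 1) = 12577*(-2 + 1) = 12577*(-1) = -12577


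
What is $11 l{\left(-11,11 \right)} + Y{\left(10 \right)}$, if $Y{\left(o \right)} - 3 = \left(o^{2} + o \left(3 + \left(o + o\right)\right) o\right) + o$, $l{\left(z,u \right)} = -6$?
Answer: $2347$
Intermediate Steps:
$Y{\left(o \right)} = 3 + o + o^{2} + o^{2} \left(3 + 2 o\right)$ ($Y{\left(o \right)} = 3 + \left(\left(o^{2} + o \left(3 + \left(o + o\right)\right) o\right) + o\right) = 3 + \left(\left(o^{2} + o \left(3 + 2 o\right) o\right) + o\right) = 3 + \left(\left(o^{2} + o^{2} \left(3 + 2 o\right)\right) + o\right) = 3 + \left(o + o^{2} + o^{2} \left(3 + 2 o\right)\right) = 3 + o + o^{2} + o^{2} \left(3 + 2 o\right)$)
$11 l{\left(-11,11 \right)} + Y{\left(10 \right)} = 11 \left(-6\right) + \left(3 + 10 + 2 \cdot 10^{3} + 4 \cdot 10^{2}\right) = -66 + \left(3 + 10 + 2 \cdot 1000 + 4 \cdot 100\right) = -66 + \left(3 + 10 + 2000 + 400\right) = -66 + 2413 = 2347$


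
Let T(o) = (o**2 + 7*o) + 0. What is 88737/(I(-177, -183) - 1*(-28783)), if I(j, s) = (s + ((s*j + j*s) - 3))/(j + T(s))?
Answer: 947444949/307337623 ≈ 3.0827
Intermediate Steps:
T(o) = o**2 + 7*o
I(j, s) = (-3 + s + 2*j*s)/(j + s*(7 + s)) (I(j, s) = (s + ((s*j + j*s) - 3))/(j + s*(7 + s)) = (s + ((j*s + j*s) - 3))/(j + s*(7 + s)) = (s + (2*j*s - 3))/(j + s*(7 + s)) = (s + (-3 + 2*j*s))/(j + s*(7 + s)) = (-3 + s + 2*j*s)/(j + s*(7 + s)))
88737/(I(-177, -183) - 1*(-28783)) = 88737/((-3 - 183 + 2*(-177)*(-183))/(-177 - 183*(7 - 183)) - 1*(-28783)) = 88737/((-3 - 183 + 64782)/(-177 - 183*(-176)) + 28783) = 88737/(64596/(-177 + 32208) + 28783) = 88737/(64596/32031 + 28783) = 88737/((1/32031)*64596 + 28783) = 88737/(21532/10677 + 28783) = 88737/(307337623/10677) = 88737*(10677/307337623) = 947444949/307337623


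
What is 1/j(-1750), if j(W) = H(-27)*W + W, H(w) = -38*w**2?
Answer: 1/48476750 ≈ 2.0628e-8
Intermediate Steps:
j(W) = -27701*W (j(W) = (-38*(-27)**2)*W + W = (-38*729)*W + W = -27702*W + W = -27701*W)
1/j(-1750) = 1/(-27701*(-1750)) = 1/48476750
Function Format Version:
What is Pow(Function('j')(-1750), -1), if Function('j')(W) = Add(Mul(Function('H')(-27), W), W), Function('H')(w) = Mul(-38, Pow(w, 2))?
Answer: Rational(1, 48476750) ≈ 2.0628e-8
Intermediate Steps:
Function('j')(W) = Mul(-27701, W) (Function('j')(W) = Add(Mul(Mul(-38, Pow(-27, 2)), W), W) = Add(Mul(Mul(-38, 729), W), W) = Add(Mul(-27702, W), W) = Mul(-27701, W))
Pow(Function('j')(-1750), -1) = Pow(Mul(-27701, -1750), -1) = Pow(48476750, -1) = Rational(1, 48476750)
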